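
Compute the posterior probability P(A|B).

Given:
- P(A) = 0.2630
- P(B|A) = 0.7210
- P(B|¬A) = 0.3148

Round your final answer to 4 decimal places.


Bayes' theorem: P(A|B) = P(B|A) × P(A) / P(B)

Step 1: Calculate P(B) using law of total probability
P(B) = P(B|A)P(A) + P(B|¬A)P(¬A)
     = 0.7210 × 0.2630 + 0.3148 × 0.7370
     = 0.18962300 + 0.23200760
     = 0.42163060

Step 2: Apply Bayes' theorem
P(A|B) = P(B|A) × P(A) / P(B)
       = 0.18962300 / 0.42163060
       = 0.4497


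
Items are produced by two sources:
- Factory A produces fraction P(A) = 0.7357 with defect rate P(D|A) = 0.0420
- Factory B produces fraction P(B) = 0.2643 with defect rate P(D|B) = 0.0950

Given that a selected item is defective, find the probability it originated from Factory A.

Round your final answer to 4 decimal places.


Let A = from Factory A, D = defective

Given:
- P(A) = 0.7357, P(B) = 0.2643
- P(D|A) = 0.0420, P(D|B) = 0.0950

Step 1: Find P(D)
P(D) = P(D|A)P(A) + P(D|B)P(B)
     = 0.0420 × 0.7357 + 0.0950 × 0.2643
     = 0.03089940 + 0.02510850
     = 0.05600790

Step 2: Apply Bayes' theorem
P(A|D) = P(D|A)P(A) / P(D)
       = 0.03089940 / 0.05600790
       = 0.5517


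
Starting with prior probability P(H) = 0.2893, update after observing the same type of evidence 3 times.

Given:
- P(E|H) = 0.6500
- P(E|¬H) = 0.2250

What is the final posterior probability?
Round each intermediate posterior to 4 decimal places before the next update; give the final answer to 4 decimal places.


Sequential Bayesian updating:

Initial prior: P(H) = 0.2893

Update 1:
  P(E) = 0.6500 × 0.2893 + 0.2250 × 0.7107 = 0.18804500 + 0.15990750 = 0.34795250
  P(H|E) = 0.18804500 / 0.34795250 = 0.5404

Update 2:
  P(E) = 0.6500 × 0.5404 + 0.2250 × 0.4596 = 0.35126000 + 0.10341000 = 0.45467000
  P(H|E) = 0.35126000 / 0.45467000 = 0.7726

Update 3:
  P(E) = 0.6500 × 0.7726 + 0.2250 × 0.2274 = 0.50219000 + 0.05116500 = 0.55335500
  P(H|E) = 0.50219000 / 0.55335500 = 0.9075

Final posterior: 0.9075


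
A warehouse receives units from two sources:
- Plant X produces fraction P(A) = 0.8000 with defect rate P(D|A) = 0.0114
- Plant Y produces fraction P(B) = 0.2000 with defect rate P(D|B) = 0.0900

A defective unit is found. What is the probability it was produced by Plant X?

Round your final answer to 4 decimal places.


Let A = from Plant X, D = defective

Given:
- P(A) = 0.8000, P(B) = 0.2000
- P(D|A) = 0.0114, P(D|B) = 0.0900

Step 1: Find P(D)
P(D) = P(D|A)P(A) + P(D|B)P(B)
     = 0.0114 × 0.8000 + 0.0900 × 0.2000
     = 0.00912000 + 0.01800000
     = 0.02712000

Step 2: Apply Bayes' theorem
P(A|D) = P(D|A)P(A) / P(D)
       = 0.00912000 / 0.02712000
       = 0.3363


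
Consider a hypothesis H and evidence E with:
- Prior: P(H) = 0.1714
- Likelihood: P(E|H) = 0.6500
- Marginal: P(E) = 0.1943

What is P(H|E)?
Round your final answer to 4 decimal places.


Using Bayes' theorem:

P(H|E) = P(E|H) × P(H) / P(E)
       = 0.6500 × 0.1714 / 0.1943
       = 0.11141000 / 0.1943
       = 0.5734

The evidence strengthens our belief in H.
Prior: 0.1714 → Posterior: 0.5734


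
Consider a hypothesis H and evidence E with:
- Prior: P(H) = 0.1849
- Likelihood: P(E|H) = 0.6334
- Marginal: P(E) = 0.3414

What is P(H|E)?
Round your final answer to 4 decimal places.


Using Bayes' theorem:

P(H|E) = P(E|H) × P(H) / P(E)
       = 0.6334 × 0.1849 / 0.3414
       = 0.11711566 / 0.3414
       = 0.3430

The evidence strengthens our belief in H.
Prior: 0.1849 → Posterior: 0.3430


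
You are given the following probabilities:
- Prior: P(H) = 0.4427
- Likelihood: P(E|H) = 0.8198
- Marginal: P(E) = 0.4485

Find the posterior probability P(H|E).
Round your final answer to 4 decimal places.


Using Bayes' theorem:

P(H|E) = P(E|H) × P(H) / P(E)
       = 0.8198 × 0.4427 / 0.4485
       = 0.36292546 / 0.4485
       = 0.8092

The evidence strengthens our belief in H.
Prior: 0.4427 → Posterior: 0.8092


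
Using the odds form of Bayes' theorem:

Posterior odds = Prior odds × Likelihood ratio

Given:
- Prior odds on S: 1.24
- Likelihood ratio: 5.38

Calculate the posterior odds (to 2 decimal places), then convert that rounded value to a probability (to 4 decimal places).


Step 1: Calculate posterior odds
Posterior odds = Prior odds × LR
               = 1.24 × 5.38
               = 6.67

Step 2: Convert to probability
P(S|E) = Posterior odds / (1 + Posterior odds)
       = 6.67 / (1 + 6.67)
       = 6.67 / 7.67
       = 0.8696

The evidence increased P(S) from 0.5536 to 0.8696.


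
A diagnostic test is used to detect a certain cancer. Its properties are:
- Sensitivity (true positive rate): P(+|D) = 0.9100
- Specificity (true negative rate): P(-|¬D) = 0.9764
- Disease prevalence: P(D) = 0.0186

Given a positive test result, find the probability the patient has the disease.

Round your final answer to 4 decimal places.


Let D = has disease, + = positive test

Given:
- P(D) = 0.0186 (prevalence)
- P(+|D) = 0.9100 (sensitivity)
- P(-|¬D) = 0.9764 (specificity)
- P(+|¬D) = 0.0236 (false positive rate = 1 - specificity)

Step 1: Find P(+)
P(+) = P(+|D)P(D) + P(+|¬D)P(¬D)
     = 0.9100 × 0.0186 + 0.0236 × 0.9814
     = 0.01692600 + 0.02316104
     = 0.04008704

Step 2: Apply Bayes' theorem for P(D|+)
P(D|+) = P(+|D)P(D) / P(+)
       = 0.01692600 / 0.04008704
       = 0.4222


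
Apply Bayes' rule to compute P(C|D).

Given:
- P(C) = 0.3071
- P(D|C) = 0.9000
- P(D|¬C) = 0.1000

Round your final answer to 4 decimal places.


Bayes' theorem: P(C|D) = P(D|C) × P(C) / P(D)

Step 1: Calculate P(D) using law of total probability
P(D) = P(D|C)P(C) + P(D|¬C)P(¬C)
     = 0.9000 × 0.3071 + 0.1000 × 0.6929
     = 0.27639000 + 0.06929000
     = 0.34568000

Step 2: Apply Bayes' theorem
P(C|D) = P(D|C) × P(C) / P(D)
       = 0.27639000 / 0.34568000
       = 0.7996


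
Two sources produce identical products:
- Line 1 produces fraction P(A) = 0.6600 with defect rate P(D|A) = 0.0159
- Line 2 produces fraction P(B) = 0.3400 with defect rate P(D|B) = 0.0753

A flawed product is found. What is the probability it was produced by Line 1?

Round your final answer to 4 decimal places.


Let A = from Line 1, D = flawed

Given:
- P(A) = 0.6600, P(B) = 0.3400
- P(D|A) = 0.0159, P(D|B) = 0.0753

Step 1: Find P(D)
P(D) = P(D|A)P(A) + P(D|B)P(B)
     = 0.0159 × 0.6600 + 0.0753 × 0.3400
     = 0.01049400 + 0.02560200
     = 0.03609600

Step 2: Apply Bayes' theorem
P(A|D) = P(D|A)P(A) / P(D)
       = 0.01049400 / 0.03609600
       = 0.2907


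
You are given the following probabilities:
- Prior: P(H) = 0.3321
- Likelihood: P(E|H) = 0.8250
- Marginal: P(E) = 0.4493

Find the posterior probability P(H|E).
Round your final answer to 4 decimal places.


Using Bayes' theorem:

P(H|E) = P(E|H) × P(H) / P(E)
       = 0.8250 × 0.3321 / 0.4493
       = 0.27398250 / 0.4493
       = 0.6098

The evidence strengthens our belief in H.
Prior: 0.3321 → Posterior: 0.6098


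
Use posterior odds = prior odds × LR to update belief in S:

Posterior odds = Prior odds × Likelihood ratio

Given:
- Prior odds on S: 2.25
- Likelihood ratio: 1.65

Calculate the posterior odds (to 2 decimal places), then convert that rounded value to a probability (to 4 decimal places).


Step 1: Calculate posterior odds
Posterior odds = Prior odds × LR
               = 2.25 × 1.65
               = 3.71

Step 2: Convert to probability
P(S|E) = Posterior odds / (1 + Posterior odds)
       = 3.71 / (1 + 3.71)
       = 3.71 / 4.71
       = 0.7877

The evidence increased P(S) from 0.6923 to 0.7877.


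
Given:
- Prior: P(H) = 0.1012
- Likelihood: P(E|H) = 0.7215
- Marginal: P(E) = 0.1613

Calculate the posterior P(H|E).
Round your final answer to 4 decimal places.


Using Bayes' theorem:

P(H|E) = P(E|H) × P(H) / P(E)
       = 0.7215 × 0.1012 / 0.1613
       = 0.07301580 / 0.1613
       = 0.4527

The evidence strengthens our belief in H.
Prior: 0.1012 → Posterior: 0.4527


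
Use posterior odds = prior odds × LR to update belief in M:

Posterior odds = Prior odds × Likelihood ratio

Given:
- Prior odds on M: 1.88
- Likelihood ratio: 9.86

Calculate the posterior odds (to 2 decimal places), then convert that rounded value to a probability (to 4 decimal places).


Step 1: Calculate posterior odds
Posterior odds = Prior odds × LR
               = 1.88 × 9.86
               = 18.54

Step 2: Convert to probability
P(M|E) = Posterior odds / (1 + Posterior odds)
       = 18.54 / (1 + 18.54)
       = 18.54 / 19.54
       = 0.9488

The evidence increased P(M) from 0.6528 to 0.9488.


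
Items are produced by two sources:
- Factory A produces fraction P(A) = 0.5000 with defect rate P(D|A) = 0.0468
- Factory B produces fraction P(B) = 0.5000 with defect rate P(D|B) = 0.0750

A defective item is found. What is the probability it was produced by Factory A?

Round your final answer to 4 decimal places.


Let A = from Factory A, D = defective

Given:
- P(A) = 0.5000, P(B) = 0.5000
- P(D|A) = 0.0468, P(D|B) = 0.0750

Step 1: Find P(D)
P(D) = P(D|A)P(A) + P(D|B)P(B)
     = 0.0468 × 0.5000 + 0.0750 × 0.5000
     = 0.02340000 + 0.03750000
     = 0.06090000

Step 2: Apply Bayes' theorem
P(A|D) = P(D|A)P(A) / P(D)
       = 0.02340000 / 0.06090000
       = 0.3842


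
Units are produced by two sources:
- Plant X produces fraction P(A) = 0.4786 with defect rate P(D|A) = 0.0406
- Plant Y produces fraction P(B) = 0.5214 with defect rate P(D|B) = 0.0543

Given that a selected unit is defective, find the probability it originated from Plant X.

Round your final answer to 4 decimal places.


Let A = from Plant X, D = defective

Given:
- P(A) = 0.4786, P(B) = 0.5214
- P(D|A) = 0.0406, P(D|B) = 0.0543

Step 1: Find P(D)
P(D) = P(D|A)P(A) + P(D|B)P(B)
     = 0.0406 × 0.4786 + 0.0543 × 0.5214
     = 0.01943116 + 0.02831202
     = 0.04774318

Step 2: Apply Bayes' theorem
P(A|D) = P(D|A)P(A) / P(D)
       = 0.01943116 / 0.04774318
       = 0.4070


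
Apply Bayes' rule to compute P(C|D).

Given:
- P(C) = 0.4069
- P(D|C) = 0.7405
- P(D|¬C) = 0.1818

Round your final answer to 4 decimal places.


Bayes' theorem: P(C|D) = P(D|C) × P(C) / P(D)

Step 1: Calculate P(D) using law of total probability
P(D) = P(D|C)P(C) + P(D|¬C)P(¬C)
     = 0.7405 × 0.4069 + 0.1818 × 0.5931
     = 0.30130945 + 0.10782558
     = 0.40913503

Step 2: Apply Bayes' theorem
P(C|D) = P(D|C) × P(C) / P(D)
       = 0.30130945 / 0.40913503
       = 0.7365


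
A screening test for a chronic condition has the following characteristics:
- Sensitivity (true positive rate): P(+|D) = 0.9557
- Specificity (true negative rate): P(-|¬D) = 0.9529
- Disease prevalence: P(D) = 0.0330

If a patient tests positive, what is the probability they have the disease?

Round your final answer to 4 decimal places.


Let D = has disease, + = positive test

Given:
- P(D) = 0.0330 (prevalence)
- P(+|D) = 0.9557 (sensitivity)
- P(-|¬D) = 0.9529 (specificity)
- P(+|¬D) = 0.0471 (false positive rate = 1 - specificity)

Step 1: Find P(+)
P(+) = P(+|D)P(D) + P(+|¬D)P(¬D)
     = 0.9557 × 0.0330 + 0.0471 × 0.9670
     = 0.03153810 + 0.04554570
     = 0.07708380

Step 2: Apply Bayes' theorem for P(D|+)
P(D|+) = P(+|D)P(D) / P(+)
       = 0.03153810 / 0.07708380
       = 0.4091


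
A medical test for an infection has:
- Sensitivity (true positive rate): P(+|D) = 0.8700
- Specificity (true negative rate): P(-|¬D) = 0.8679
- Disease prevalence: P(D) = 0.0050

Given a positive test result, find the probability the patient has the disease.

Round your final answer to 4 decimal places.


Let D = has disease, + = positive test

Given:
- P(D) = 0.0050 (prevalence)
- P(+|D) = 0.8700 (sensitivity)
- P(-|¬D) = 0.8679 (specificity)
- P(+|¬D) = 0.1321 (false positive rate = 1 - specificity)

Step 1: Find P(+)
P(+) = P(+|D)P(D) + P(+|¬D)P(¬D)
     = 0.8700 × 0.0050 + 0.1321 × 0.9950
     = 0.00435000 + 0.13143950
     = 0.13578950

Step 2: Apply Bayes' theorem for P(D|+)
P(D|+) = P(+|D)P(D) / P(+)
       = 0.00435000 / 0.13578950
       = 0.0320


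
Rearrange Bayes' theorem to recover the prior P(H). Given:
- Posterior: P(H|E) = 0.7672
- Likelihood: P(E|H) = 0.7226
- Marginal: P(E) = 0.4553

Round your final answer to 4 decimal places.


From Bayes' theorem: P(H|E) = P(E|H) × P(H) / P(E)

Rearranging for P(H):
P(H) = P(H|E) × P(E) / P(E|H)
     = 0.7672 × 0.4553 / 0.7226
     = 0.34930616 / 0.7226
     = 0.4834


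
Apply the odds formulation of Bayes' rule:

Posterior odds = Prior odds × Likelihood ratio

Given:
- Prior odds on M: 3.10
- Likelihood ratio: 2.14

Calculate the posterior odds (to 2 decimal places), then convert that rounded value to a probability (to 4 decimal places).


Step 1: Calculate posterior odds
Posterior odds = Prior odds × LR
               = 3.10 × 2.14
               = 6.63

Step 2: Convert to probability
P(M|E) = Posterior odds / (1 + Posterior odds)
       = 6.63 / (1 + 6.63)
       = 6.63 / 7.63
       = 0.8689

The evidence increased P(M) from 0.7561 to 0.8689.


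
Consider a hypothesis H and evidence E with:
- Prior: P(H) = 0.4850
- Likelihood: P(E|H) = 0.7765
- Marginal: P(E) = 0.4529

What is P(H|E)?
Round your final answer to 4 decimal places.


Using Bayes' theorem:

P(H|E) = P(E|H) × P(H) / P(E)
       = 0.7765 × 0.4850 / 0.4529
       = 0.37660250 / 0.4529
       = 0.8315

The evidence strengthens our belief in H.
Prior: 0.4850 → Posterior: 0.8315


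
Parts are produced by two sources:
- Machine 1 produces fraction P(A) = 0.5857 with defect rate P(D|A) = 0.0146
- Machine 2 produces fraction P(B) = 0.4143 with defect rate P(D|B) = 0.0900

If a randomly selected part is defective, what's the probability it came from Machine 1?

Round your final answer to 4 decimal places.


Let A = from Machine 1, D = defective

Given:
- P(A) = 0.5857, P(B) = 0.4143
- P(D|A) = 0.0146, P(D|B) = 0.0900

Step 1: Find P(D)
P(D) = P(D|A)P(A) + P(D|B)P(B)
     = 0.0146 × 0.5857 + 0.0900 × 0.4143
     = 0.00855122 + 0.03728700
     = 0.04583822

Step 2: Apply Bayes' theorem
P(A|D) = P(D|A)P(A) / P(D)
       = 0.00855122 / 0.04583822
       = 0.1866


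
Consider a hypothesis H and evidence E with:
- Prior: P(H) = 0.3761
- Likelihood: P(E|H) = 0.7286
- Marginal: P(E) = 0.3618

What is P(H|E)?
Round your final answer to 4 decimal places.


Using Bayes' theorem:

P(H|E) = P(E|H) × P(H) / P(E)
       = 0.7286 × 0.3761 / 0.3618
       = 0.27402646 / 0.3618
       = 0.7574

The evidence strengthens our belief in H.
Prior: 0.3761 → Posterior: 0.7574


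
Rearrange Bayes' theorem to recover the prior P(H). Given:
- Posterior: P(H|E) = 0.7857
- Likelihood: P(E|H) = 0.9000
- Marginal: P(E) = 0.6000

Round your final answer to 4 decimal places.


From Bayes' theorem: P(H|E) = P(E|H) × P(H) / P(E)

Rearranging for P(H):
P(H) = P(H|E) × P(E) / P(E|H)
     = 0.7857 × 0.6000 / 0.9000
     = 0.47142000 / 0.9000
     = 0.5238


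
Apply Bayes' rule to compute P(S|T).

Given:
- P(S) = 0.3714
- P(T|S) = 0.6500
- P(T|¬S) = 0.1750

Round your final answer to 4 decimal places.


Bayes' theorem: P(S|T) = P(T|S) × P(S) / P(T)

Step 1: Calculate P(T) using law of total probability
P(T) = P(T|S)P(S) + P(T|¬S)P(¬S)
     = 0.6500 × 0.3714 + 0.1750 × 0.6286
     = 0.24141000 + 0.11000500
     = 0.35141500

Step 2: Apply Bayes' theorem
P(S|T) = P(T|S) × P(S) / P(T)
       = 0.24141000 / 0.35141500
       = 0.6870


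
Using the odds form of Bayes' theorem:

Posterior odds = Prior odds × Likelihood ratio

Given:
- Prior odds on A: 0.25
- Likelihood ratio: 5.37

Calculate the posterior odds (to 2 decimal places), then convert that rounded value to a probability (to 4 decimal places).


Step 1: Calculate posterior odds
Posterior odds = Prior odds × LR
               = 0.25 × 5.37
               = 1.34

Step 2: Convert to probability
P(A|E) = Posterior odds / (1 + Posterior odds)
       = 1.34 / (1 + 1.34)
       = 1.34 / 2.34
       = 0.5726

The evidence increased P(A) from 0.2000 to 0.5726.


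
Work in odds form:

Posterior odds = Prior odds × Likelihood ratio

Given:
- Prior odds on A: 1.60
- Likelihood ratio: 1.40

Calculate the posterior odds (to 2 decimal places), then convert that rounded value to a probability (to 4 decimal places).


Step 1: Calculate posterior odds
Posterior odds = Prior odds × LR
               = 1.60 × 1.40
               = 2.24

Step 2: Convert to probability
P(A|E) = Posterior odds / (1 + Posterior odds)
       = 2.24 / (1 + 2.24)
       = 2.24 / 3.24
       = 0.6914

The evidence increased P(A) from 0.6154 to 0.6914.


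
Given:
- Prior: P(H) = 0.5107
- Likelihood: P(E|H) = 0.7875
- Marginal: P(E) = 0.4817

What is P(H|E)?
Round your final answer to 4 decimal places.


Using Bayes' theorem:

P(H|E) = P(E|H) × P(H) / P(E)
       = 0.7875 × 0.5107 / 0.4817
       = 0.40217625 / 0.4817
       = 0.8349

The evidence strengthens our belief in H.
Prior: 0.5107 → Posterior: 0.8349


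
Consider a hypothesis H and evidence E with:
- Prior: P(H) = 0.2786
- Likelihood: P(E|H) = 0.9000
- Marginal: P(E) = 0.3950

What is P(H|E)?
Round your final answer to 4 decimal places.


Using Bayes' theorem:

P(H|E) = P(E|H) × P(H) / P(E)
       = 0.9000 × 0.2786 / 0.3950
       = 0.25074000 / 0.3950
       = 0.6348

The evidence strengthens our belief in H.
Prior: 0.2786 → Posterior: 0.6348


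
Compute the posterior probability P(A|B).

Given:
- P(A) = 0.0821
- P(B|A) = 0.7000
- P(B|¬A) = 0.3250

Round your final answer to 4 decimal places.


Bayes' theorem: P(A|B) = P(B|A) × P(A) / P(B)

Step 1: Calculate P(B) using law of total probability
P(B) = P(B|A)P(A) + P(B|¬A)P(¬A)
     = 0.7000 × 0.0821 + 0.3250 × 0.9179
     = 0.05747000 + 0.29831750
     = 0.35578750

Step 2: Apply Bayes' theorem
P(A|B) = P(B|A) × P(A) / P(B)
       = 0.05747000 / 0.35578750
       = 0.1615


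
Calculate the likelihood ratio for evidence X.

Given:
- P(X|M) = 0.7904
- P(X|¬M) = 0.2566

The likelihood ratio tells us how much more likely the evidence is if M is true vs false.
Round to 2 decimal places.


Likelihood Ratio (LR) = P(X|M) / P(X|¬M)

LR = 0.7904 / 0.2566
   = 3.08

The evidence is 3.08 times more likely if M is true than if M is false.
Since LR > 1, the evidence supports M over ¬M.


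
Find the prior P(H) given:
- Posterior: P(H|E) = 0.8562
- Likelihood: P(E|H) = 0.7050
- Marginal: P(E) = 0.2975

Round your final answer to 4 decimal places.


From Bayes' theorem: P(H|E) = P(E|H) × P(H) / P(E)

Rearranging for P(H):
P(H) = P(H|E) × P(E) / P(E|H)
     = 0.8562 × 0.2975 / 0.7050
     = 0.25471950 / 0.7050
     = 0.3613


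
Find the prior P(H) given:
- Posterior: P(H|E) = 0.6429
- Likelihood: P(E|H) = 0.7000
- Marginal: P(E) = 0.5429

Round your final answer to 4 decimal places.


From Bayes' theorem: P(H|E) = P(E|H) × P(H) / P(E)

Rearranging for P(H):
P(H) = P(H|E) × P(E) / P(E|H)
     = 0.6429 × 0.5429 / 0.7000
     = 0.34903041 / 0.7000
     = 0.4986


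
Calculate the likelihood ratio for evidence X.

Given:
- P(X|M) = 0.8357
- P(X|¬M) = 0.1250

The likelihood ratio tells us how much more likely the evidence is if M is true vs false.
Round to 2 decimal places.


Likelihood Ratio (LR) = P(X|M) / P(X|¬M)

LR = 0.8357 / 0.1250
   = 6.69

The evidence is 6.69 times more likely if M is true than if M is false.
Since LR > 1, the evidence supports M over ¬M.


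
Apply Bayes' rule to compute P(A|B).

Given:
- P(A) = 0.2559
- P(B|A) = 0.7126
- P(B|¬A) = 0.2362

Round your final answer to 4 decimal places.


Bayes' theorem: P(A|B) = P(B|A) × P(A) / P(B)

Step 1: Calculate P(B) using law of total probability
P(B) = P(B|A)P(A) + P(B|¬A)P(¬A)
     = 0.7126 × 0.2559 + 0.2362 × 0.7441
     = 0.18235434 + 0.17575642
     = 0.35811076

Step 2: Apply Bayes' theorem
P(A|B) = P(B|A) × P(A) / P(B)
       = 0.18235434 / 0.35811076
       = 0.5092


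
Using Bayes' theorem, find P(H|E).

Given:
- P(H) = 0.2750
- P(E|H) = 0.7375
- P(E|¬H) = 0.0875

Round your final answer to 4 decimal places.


Bayes' theorem: P(H|E) = P(E|H) × P(H) / P(E)

Step 1: Calculate P(E) using law of total probability
P(E) = P(E|H)P(H) + P(E|¬H)P(¬H)
     = 0.7375 × 0.2750 + 0.0875 × 0.7250
     = 0.20281250 + 0.06343750
     = 0.26625000

Step 2: Apply Bayes' theorem
P(H|E) = P(E|H) × P(H) / P(E)
       = 0.20281250 / 0.26625000
       = 0.7617


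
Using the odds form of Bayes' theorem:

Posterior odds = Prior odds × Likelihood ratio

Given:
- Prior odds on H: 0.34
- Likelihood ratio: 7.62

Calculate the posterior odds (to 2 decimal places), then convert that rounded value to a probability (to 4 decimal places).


Step 1: Calculate posterior odds
Posterior odds = Prior odds × LR
               = 0.34 × 7.62
               = 2.59

Step 2: Convert to probability
P(H|E) = Posterior odds / (1 + Posterior odds)
       = 2.59 / (1 + 2.59)
       = 2.59 / 3.59
       = 0.7214

The evidence increased P(H) from 0.2537 to 0.7214.


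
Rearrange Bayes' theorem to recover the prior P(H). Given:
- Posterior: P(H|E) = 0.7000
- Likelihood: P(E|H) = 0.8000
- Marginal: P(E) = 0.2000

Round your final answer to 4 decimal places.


From Bayes' theorem: P(H|E) = P(E|H) × P(H) / P(E)

Rearranging for P(H):
P(H) = P(H|E) × P(E) / P(E|H)
     = 0.7000 × 0.2000 / 0.8000
     = 0.14000000 / 0.8000
     = 0.1750


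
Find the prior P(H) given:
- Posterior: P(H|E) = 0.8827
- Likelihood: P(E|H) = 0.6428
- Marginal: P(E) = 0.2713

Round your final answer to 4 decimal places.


From Bayes' theorem: P(H|E) = P(E|H) × P(H) / P(E)

Rearranging for P(H):
P(H) = P(H|E) × P(E) / P(E|H)
     = 0.8827 × 0.2713 / 0.6428
     = 0.23947651 / 0.6428
     = 0.3726


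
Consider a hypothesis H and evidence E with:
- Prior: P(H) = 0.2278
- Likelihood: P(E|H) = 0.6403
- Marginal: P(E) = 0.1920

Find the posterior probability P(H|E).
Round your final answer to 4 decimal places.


Using Bayes' theorem:

P(H|E) = P(E|H) × P(H) / P(E)
       = 0.6403 × 0.2278 / 0.1920
       = 0.14586034 / 0.1920
       = 0.7597

The evidence strengthens our belief in H.
Prior: 0.2278 → Posterior: 0.7597


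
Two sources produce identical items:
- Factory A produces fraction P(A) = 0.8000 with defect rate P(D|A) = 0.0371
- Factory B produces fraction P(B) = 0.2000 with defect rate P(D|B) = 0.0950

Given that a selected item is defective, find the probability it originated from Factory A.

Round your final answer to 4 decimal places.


Let A = from Factory A, D = defective

Given:
- P(A) = 0.8000, P(B) = 0.2000
- P(D|A) = 0.0371, P(D|B) = 0.0950

Step 1: Find P(D)
P(D) = P(D|A)P(A) + P(D|B)P(B)
     = 0.0371 × 0.8000 + 0.0950 × 0.2000
     = 0.02968000 + 0.01900000
     = 0.04868000

Step 2: Apply Bayes' theorem
P(A|D) = P(D|A)P(A) / P(D)
       = 0.02968000 / 0.04868000
       = 0.6097


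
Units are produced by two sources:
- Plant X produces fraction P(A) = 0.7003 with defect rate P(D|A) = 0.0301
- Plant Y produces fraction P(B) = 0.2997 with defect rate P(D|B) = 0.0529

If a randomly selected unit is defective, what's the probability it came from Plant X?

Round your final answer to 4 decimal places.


Let A = from Plant X, D = defective

Given:
- P(A) = 0.7003, P(B) = 0.2997
- P(D|A) = 0.0301, P(D|B) = 0.0529

Step 1: Find P(D)
P(D) = P(D|A)P(A) + P(D|B)P(B)
     = 0.0301 × 0.7003 + 0.0529 × 0.2997
     = 0.02107903 + 0.01585413
     = 0.03693316

Step 2: Apply Bayes' theorem
P(A|D) = P(D|A)P(A) / P(D)
       = 0.02107903 / 0.03693316
       = 0.5707


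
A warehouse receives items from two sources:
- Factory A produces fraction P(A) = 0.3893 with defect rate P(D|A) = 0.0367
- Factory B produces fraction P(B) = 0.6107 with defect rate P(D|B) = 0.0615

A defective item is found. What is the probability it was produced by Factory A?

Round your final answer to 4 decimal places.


Let A = from Factory A, D = defective

Given:
- P(A) = 0.3893, P(B) = 0.6107
- P(D|A) = 0.0367, P(D|B) = 0.0615

Step 1: Find P(D)
P(D) = P(D|A)P(A) + P(D|B)P(B)
     = 0.0367 × 0.3893 + 0.0615 × 0.6107
     = 0.01428731 + 0.03755805
     = 0.05184536

Step 2: Apply Bayes' theorem
P(A|D) = P(D|A)P(A) / P(D)
       = 0.01428731 / 0.05184536
       = 0.2756


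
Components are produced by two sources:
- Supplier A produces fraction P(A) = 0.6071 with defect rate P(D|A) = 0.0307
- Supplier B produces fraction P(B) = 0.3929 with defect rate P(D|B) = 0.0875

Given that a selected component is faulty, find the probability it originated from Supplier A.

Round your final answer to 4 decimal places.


Let A = from Supplier A, D = faulty

Given:
- P(A) = 0.6071, P(B) = 0.3929
- P(D|A) = 0.0307, P(D|B) = 0.0875

Step 1: Find P(D)
P(D) = P(D|A)P(A) + P(D|B)P(B)
     = 0.0307 × 0.6071 + 0.0875 × 0.3929
     = 0.01863797 + 0.03437875
     = 0.05301672

Step 2: Apply Bayes' theorem
P(A|D) = P(D|A)P(A) / P(D)
       = 0.01863797 / 0.05301672
       = 0.3515


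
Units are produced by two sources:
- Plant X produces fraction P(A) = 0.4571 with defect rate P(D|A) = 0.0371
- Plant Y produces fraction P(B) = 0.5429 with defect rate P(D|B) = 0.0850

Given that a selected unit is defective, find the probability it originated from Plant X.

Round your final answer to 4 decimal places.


Let A = from Plant X, D = defective

Given:
- P(A) = 0.4571, P(B) = 0.5429
- P(D|A) = 0.0371, P(D|B) = 0.0850

Step 1: Find P(D)
P(D) = P(D|A)P(A) + P(D|B)P(B)
     = 0.0371 × 0.4571 + 0.0850 × 0.5429
     = 0.01695841 + 0.04614650
     = 0.06310491

Step 2: Apply Bayes' theorem
P(A|D) = P(D|A)P(A) / P(D)
       = 0.01695841 / 0.06310491
       = 0.2687


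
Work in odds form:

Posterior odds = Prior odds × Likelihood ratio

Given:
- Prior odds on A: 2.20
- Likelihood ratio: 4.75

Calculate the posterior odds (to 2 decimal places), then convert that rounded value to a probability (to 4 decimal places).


Step 1: Calculate posterior odds
Posterior odds = Prior odds × LR
               = 2.20 × 4.75
               = 10.45

Step 2: Convert to probability
P(A|E) = Posterior odds / (1 + Posterior odds)
       = 10.45 / (1 + 10.45)
       = 10.45 / 11.45
       = 0.9127

The evidence increased P(A) from 0.6875 to 0.9127.


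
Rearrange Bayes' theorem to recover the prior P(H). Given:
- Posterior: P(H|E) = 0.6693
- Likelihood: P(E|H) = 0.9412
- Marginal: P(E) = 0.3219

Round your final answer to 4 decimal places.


From Bayes' theorem: P(H|E) = P(E|H) × P(H) / P(E)

Rearranging for P(H):
P(H) = P(H|E) × P(E) / P(E|H)
     = 0.6693 × 0.3219 / 0.9412
     = 0.21544767 / 0.9412
     = 0.2289


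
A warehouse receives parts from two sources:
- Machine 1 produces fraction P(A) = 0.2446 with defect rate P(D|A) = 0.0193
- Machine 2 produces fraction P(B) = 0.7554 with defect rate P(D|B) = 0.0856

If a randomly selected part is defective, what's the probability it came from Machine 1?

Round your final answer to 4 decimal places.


Let A = from Machine 1, D = defective

Given:
- P(A) = 0.2446, P(B) = 0.7554
- P(D|A) = 0.0193, P(D|B) = 0.0856

Step 1: Find P(D)
P(D) = P(D|A)P(A) + P(D|B)P(B)
     = 0.0193 × 0.2446 + 0.0856 × 0.7554
     = 0.00472078 + 0.06466224
     = 0.06938302

Step 2: Apply Bayes' theorem
P(A|D) = P(D|A)P(A) / P(D)
       = 0.00472078 / 0.06938302
       = 0.0680


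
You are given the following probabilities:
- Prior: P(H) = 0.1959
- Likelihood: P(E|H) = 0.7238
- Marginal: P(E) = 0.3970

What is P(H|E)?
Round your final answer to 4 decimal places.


Using Bayes' theorem:

P(H|E) = P(E|H) × P(H) / P(E)
       = 0.7238 × 0.1959 / 0.3970
       = 0.14179242 / 0.3970
       = 0.3572

The evidence strengthens our belief in H.
Prior: 0.1959 → Posterior: 0.3572


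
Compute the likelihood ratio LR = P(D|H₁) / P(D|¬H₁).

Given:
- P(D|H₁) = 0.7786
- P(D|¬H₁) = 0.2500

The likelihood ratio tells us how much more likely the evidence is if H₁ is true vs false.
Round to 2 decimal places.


Likelihood Ratio (LR) = P(D|H₁) / P(D|¬H₁)

LR = 0.7786 / 0.2500
   = 3.11

The evidence is 3.11 times more likely if H₁ is true than if H₁ is false.
Because LR exceeds 1, D is evidence for H₁.


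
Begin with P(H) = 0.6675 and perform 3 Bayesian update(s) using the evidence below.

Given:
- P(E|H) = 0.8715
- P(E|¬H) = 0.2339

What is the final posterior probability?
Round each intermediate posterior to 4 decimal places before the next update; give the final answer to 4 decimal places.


Sequential Bayesian updating:

Initial prior: P(H) = 0.6675

Update 1:
  P(E) = 0.8715 × 0.6675 + 0.2339 × 0.3325 = 0.58172625 + 0.07777175 = 0.65949800
  P(H|E) = 0.58172625 / 0.65949800 = 0.8821

Update 2:
  P(E) = 0.8715 × 0.8821 + 0.2339 × 0.1179 = 0.76875015 + 0.02757681 = 0.79632696
  P(H|E) = 0.76875015 / 0.79632696 = 0.9654

Update 3:
  P(E) = 0.8715 × 0.9654 + 0.2339 × 0.0346 = 0.84134610 + 0.00809294 = 0.84943904
  P(H|E) = 0.84134610 / 0.84943904 = 0.9905

Final posterior: 0.9905


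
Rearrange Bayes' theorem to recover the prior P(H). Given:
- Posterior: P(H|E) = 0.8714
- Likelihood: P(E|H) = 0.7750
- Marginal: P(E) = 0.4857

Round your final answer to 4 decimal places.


From Bayes' theorem: P(H|E) = P(E|H) × P(H) / P(E)

Rearranging for P(H):
P(H) = P(H|E) × P(E) / P(E|H)
     = 0.8714 × 0.4857 / 0.7750
     = 0.42323898 / 0.7750
     = 0.5461


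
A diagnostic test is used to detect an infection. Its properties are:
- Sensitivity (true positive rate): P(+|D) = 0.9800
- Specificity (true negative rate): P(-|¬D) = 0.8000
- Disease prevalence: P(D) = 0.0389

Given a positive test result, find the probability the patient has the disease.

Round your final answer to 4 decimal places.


Let D = has disease, + = positive test

Given:
- P(D) = 0.0389 (prevalence)
- P(+|D) = 0.9800 (sensitivity)
- P(-|¬D) = 0.8000 (specificity)
- P(+|¬D) = 0.2000 (false positive rate = 1 - specificity)

Step 1: Find P(+)
P(+) = P(+|D)P(D) + P(+|¬D)P(¬D)
     = 0.9800 × 0.0389 + 0.2000 × 0.9611
     = 0.03812200 + 0.19222000
     = 0.23034200

Step 2: Apply Bayes' theorem for P(D|+)
P(D|+) = P(+|D)P(D) / P(+)
       = 0.03812200 / 0.23034200
       = 0.1655


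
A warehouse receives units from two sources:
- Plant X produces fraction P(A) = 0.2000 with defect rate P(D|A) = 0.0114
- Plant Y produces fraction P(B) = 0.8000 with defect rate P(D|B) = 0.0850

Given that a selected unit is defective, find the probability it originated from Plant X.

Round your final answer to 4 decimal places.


Let A = from Plant X, D = defective

Given:
- P(A) = 0.2000, P(B) = 0.8000
- P(D|A) = 0.0114, P(D|B) = 0.0850

Step 1: Find P(D)
P(D) = P(D|A)P(A) + P(D|B)P(B)
     = 0.0114 × 0.2000 + 0.0850 × 0.8000
     = 0.00228000 + 0.06800000
     = 0.07028000

Step 2: Apply Bayes' theorem
P(A|D) = P(D|A)P(A) / P(D)
       = 0.00228000 / 0.07028000
       = 0.0324


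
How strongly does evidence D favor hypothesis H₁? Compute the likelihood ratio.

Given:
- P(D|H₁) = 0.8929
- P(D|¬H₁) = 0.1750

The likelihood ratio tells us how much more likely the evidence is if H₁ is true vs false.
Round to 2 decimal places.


Likelihood Ratio (LR) = P(D|H₁) / P(D|¬H₁)

LR = 0.8929 / 0.1750
   = 5.10

The evidence is 5.10 times more likely if H₁ is true than if H₁ is false.
LR > 1, so observing D raises the odds in favor of H₁.


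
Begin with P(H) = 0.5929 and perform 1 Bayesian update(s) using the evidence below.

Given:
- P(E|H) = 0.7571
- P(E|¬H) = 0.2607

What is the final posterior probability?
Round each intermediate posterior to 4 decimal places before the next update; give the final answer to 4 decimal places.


Sequential Bayesian updating:

Initial prior: P(H) = 0.5929

Update 1:
  P(E) = 0.7571 × 0.5929 + 0.2607 × 0.4071 = 0.44888459 + 0.10613097 = 0.55501556
  P(H|E) = 0.44888459 / 0.55501556 = 0.8088

Final posterior: 0.8088


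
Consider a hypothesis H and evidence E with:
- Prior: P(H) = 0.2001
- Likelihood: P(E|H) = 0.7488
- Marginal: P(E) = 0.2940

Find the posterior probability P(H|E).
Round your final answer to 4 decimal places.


Using Bayes' theorem:

P(H|E) = P(E|H) × P(H) / P(E)
       = 0.7488 × 0.2001 / 0.2940
       = 0.14983488 / 0.2940
       = 0.5096

The evidence strengthens our belief in H.
Prior: 0.2001 → Posterior: 0.5096


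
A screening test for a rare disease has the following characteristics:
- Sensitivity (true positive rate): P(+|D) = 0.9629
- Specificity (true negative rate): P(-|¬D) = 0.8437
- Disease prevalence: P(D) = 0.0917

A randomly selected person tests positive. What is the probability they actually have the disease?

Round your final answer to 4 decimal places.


Let D = has disease, + = positive test

Given:
- P(D) = 0.0917 (prevalence)
- P(+|D) = 0.9629 (sensitivity)
- P(-|¬D) = 0.8437 (specificity)
- P(+|¬D) = 0.1563 (false positive rate = 1 - specificity)

Step 1: Find P(+)
P(+) = P(+|D)P(D) + P(+|¬D)P(¬D)
     = 0.9629 × 0.0917 + 0.1563 × 0.9083
     = 0.08829793 + 0.14196729
     = 0.23026522

Step 2: Apply Bayes' theorem for P(D|+)
P(D|+) = P(+|D)P(D) / P(+)
       = 0.08829793 / 0.23026522
       = 0.3835


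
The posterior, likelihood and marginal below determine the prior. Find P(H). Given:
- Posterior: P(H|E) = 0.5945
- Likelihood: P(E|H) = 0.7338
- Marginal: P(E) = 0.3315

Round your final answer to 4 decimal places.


From Bayes' theorem: P(H|E) = P(E|H) × P(H) / P(E)

Rearranging for P(H):
P(H) = P(H|E) × P(E) / P(E|H)
     = 0.5945 × 0.3315 / 0.7338
     = 0.19707675 / 0.7338
     = 0.2686


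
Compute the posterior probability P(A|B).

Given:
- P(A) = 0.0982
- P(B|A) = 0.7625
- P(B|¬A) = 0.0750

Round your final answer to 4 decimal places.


Bayes' theorem: P(A|B) = P(B|A) × P(A) / P(B)

Step 1: Calculate P(B) using law of total probability
P(B) = P(B|A)P(A) + P(B|¬A)P(¬A)
     = 0.7625 × 0.0982 + 0.0750 × 0.9018
     = 0.07487750 + 0.06763500
     = 0.14251250

Step 2: Apply Bayes' theorem
P(A|B) = P(B|A) × P(A) / P(B)
       = 0.07487750 / 0.14251250
       = 0.5254


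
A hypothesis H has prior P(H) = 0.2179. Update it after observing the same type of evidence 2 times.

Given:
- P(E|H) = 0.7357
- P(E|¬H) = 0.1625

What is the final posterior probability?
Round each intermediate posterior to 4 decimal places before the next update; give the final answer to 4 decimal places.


Sequential Bayesian updating:

Initial prior: P(H) = 0.2179

Update 1:
  P(E) = 0.7357 × 0.2179 + 0.1625 × 0.7821 = 0.16030903 + 0.12709125 = 0.28740028
  P(H|E) = 0.16030903 / 0.28740028 = 0.5578

Update 2:
  P(E) = 0.7357 × 0.5578 + 0.1625 × 0.4422 = 0.41037346 + 0.07185750 = 0.48223096
  P(H|E) = 0.41037346 / 0.48223096 = 0.8510

Final posterior: 0.8510


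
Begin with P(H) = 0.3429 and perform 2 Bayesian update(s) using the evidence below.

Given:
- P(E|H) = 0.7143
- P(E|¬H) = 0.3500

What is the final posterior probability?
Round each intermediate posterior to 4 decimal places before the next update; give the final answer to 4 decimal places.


Sequential Bayesian updating:

Initial prior: P(H) = 0.3429

Update 1:
  P(E) = 0.7143 × 0.3429 + 0.3500 × 0.6571 = 0.24493347 + 0.22998500 = 0.47491847
  P(H|E) = 0.24493347 / 0.47491847 = 0.5157

Update 2:
  P(E) = 0.7143 × 0.5157 + 0.3500 × 0.4843 = 0.36836451 + 0.16950500 = 0.53786951
  P(H|E) = 0.36836451 / 0.53786951 = 0.6849

Final posterior: 0.6849


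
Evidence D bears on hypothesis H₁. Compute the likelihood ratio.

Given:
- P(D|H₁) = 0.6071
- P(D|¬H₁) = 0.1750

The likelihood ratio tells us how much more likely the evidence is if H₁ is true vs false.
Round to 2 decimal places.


Likelihood Ratio (LR) = P(D|H₁) / P(D|¬H₁)

LR = 0.6071 / 0.1750
   = 3.47

The evidence is 3.47 times more likely if H₁ is true than if H₁ is false.
Because LR exceeds 1, D is evidence for H₁.


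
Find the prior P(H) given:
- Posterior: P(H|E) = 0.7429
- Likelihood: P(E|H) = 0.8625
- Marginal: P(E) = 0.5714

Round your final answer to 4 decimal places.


From Bayes' theorem: P(H|E) = P(E|H) × P(H) / P(E)

Rearranging for P(H):
P(H) = P(H|E) × P(E) / P(E|H)
     = 0.7429 × 0.5714 / 0.8625
     = 0.42449306 / 0.8625
     = 0.4922


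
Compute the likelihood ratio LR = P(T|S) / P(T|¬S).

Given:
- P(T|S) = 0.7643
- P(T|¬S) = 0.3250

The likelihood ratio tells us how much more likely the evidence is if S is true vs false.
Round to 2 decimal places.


Likelihood Ratio (LR) = P(T|S) / P(T|¬S)

LR = 0.7643 / 0.3250
   = 2.35

The evidence is 2.35 times more likely if S is true than if S is false.
LR > 1, so observing T raises the odds in favor of S.


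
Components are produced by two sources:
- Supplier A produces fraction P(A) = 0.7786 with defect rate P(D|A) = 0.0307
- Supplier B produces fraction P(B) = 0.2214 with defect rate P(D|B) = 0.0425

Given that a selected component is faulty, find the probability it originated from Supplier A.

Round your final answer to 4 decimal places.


Let A = from Supplier A, D = faulty

Given:
- P(A) = 0.7786, P(B) = 0.2214
- P(D|A) = 0.0307, P(D|B) = 0.0425

Step 1: Find P(D)
P(D) = P(D|A)P(A) + P(D|B)P(B)
     = 0.0307 × 0.7786 + 0.0425 × 0.2214
     = 0.02390302 + 0.00940950
     = 0.03331252

Step 2: Apply Bayes' theorem
P(A|D) = P(D|A)P(A) / P(D)
       = 0.02390302 / 0.03331252
       = 0.7175


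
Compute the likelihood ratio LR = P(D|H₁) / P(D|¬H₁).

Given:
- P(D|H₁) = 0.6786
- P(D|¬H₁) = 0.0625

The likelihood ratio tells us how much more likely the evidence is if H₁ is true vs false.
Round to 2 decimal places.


Likelihood Ratio (LR) = P(D|H₁) / P(D|¬H₁)

LR = 0.6786 / 0.0625
   = 10.86

The evidence is 10.86 times more likely if H₁ is true than if H₁ is false.
LR > 1, so observing D raises the odds in favor of H₁.


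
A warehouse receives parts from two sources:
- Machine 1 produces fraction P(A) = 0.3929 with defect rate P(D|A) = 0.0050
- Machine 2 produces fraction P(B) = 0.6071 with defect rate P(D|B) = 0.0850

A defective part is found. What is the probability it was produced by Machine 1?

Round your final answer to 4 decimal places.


Let A = from Machine 1, D = defective

Given:
- P(A) = 0.3929, P(B) = 0.6071
- P(D|A) = 0.0050, P(D|B) = 0.0850

Step 1: Find P(D)
P(D) = P(D|A)P(A) + P(D|B)P(B)
     = 0.0050 × 0.3929 + 0.0850 × 0.6071
     = 0.00196450 + 0.05160350
     = 0.05356800

Step 2: Apply Bayes' theorem
P(A|D) = P(D|A)P(A) / P(D)
       = 0.00196450 / 0.05356800
       = 0.0367


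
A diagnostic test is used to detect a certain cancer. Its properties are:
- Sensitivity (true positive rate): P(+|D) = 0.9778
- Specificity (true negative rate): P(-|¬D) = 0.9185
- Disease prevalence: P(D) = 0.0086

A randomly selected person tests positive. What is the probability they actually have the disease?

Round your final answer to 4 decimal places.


Let D = has disease, + = positive test

Given:
- P(D) = 0.0086 (prevalence)
- P(+|D) = 0.9778 (sensitivity)
- P(-|¬D) = 0.9185 (specificity)
- P(+|¬D) = 0.0815 (false positive rate = 1 - specificity)

Step 1: Find P(+)
P(+) = P(+|D)P(D) + P(+|¬D)P(¬D)
     = 0.9778 × 0.0086 + 0.0815 × 0.9914
     = 0.00840908 + 0.08079910
     = 0.08920818

Step 2: Apply Bayes' theorem for P(D|+)
P(D|+) = P(+|D)P(D) / P(+)
       = 0.00840908 / 0.08920818
       = 0.0943


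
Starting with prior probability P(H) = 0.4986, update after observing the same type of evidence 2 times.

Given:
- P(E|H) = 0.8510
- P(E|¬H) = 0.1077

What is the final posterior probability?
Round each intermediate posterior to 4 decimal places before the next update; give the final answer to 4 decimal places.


Sequential Bayesian updating:

Initial prior: P(H) = 0.4986

Update 1:
  P(E) = 0.8510 × 0.4986 + 0.1077 × 0.5014 = 0.42430860 + 0.05400078 = 0.47830938
  P(H|E) = 0.42430860 / 0.47830938 = 0.8871

Update 2:
  P(E) = 0.8510 × 0.8871 + 0.1077 × 0.1129 = 0.75492210 + 0.01215933 = 0.76708143
  P(H|E) = 0.75492210 / 0.76708143 = 0.9841

Final posterior: 0.9841


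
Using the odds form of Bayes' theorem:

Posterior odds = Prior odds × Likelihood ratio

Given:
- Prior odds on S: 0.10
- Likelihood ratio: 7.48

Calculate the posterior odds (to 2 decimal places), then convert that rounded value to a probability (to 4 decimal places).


Step 1: Calculate posterior odds
Posterior odds = Prior odds × LR
               = 0.10 × 7.48
               = 0.75

Step 2: Convert to probability
P(S|E) = Posterior odds / (1 + Posterior odds)
       = 0.75 / (1 + 0.75)
       = 0.75 / 1.75
       = 0.4286

The evidence increased P(S) from 0.0909 to 0.4286.
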